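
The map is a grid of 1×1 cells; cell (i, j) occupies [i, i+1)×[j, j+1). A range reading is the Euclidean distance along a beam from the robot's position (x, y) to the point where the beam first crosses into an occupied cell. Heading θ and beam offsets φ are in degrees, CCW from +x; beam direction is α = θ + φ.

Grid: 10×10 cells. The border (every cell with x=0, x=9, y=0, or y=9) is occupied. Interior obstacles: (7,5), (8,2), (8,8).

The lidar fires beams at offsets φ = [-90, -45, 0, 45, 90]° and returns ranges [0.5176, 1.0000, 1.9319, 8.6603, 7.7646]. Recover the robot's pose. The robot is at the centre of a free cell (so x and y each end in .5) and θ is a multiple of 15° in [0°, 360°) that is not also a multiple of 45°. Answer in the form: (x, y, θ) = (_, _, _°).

(x, y, θ) = (8.5, 3.5, 105°)

Candidates: 61 free-cell centres × 16 headings = 976 poses. Raycast each; keep the one whose scan matches to 4 dp.
  (4.5, 5.5, 285°): beam 1 = 3.6235 ≠ 0.5176 ✗
  (1.5, 4.5, 75°): beam 1 = 6.7293 ≠ 0.5176 ✗
  (2.5, 7.5, 195°): beam 1 = 1.5529 ≠ 0.5176 ✗
  (1.5, 5.5, 345°): beam 1 = 1.9319 ≠ 0.5176 ✗
  …
  (8.5, 3.5, 105°): r_1=0.5176, r_2=1.0000, r_3=1.9319, r_4=8.6603, r_5=7.7646 — all match ✓
Only this pose fits every beam.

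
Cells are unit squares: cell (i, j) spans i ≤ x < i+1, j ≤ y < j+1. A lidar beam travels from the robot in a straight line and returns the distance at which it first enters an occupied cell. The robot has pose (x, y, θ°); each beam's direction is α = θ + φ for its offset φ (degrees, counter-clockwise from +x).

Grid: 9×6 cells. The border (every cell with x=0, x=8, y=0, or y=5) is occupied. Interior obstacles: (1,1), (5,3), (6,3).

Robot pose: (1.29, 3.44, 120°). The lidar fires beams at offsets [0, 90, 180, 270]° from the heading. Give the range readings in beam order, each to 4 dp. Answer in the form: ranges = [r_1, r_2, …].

ranges = [0.5800, 0.3349, 2.8175, 3.1200]

beam 1: φ=0°, α=120°
  direction (-0.5000, 0.8660); cell (1,3); t to first gridline: x 0.5800, y 0.6466 (then +2.0000 / +1.1547)
    (0,3) via x @ 0.5800  # hit
  → r_1 = 0.5800
beam 2: φ=90°, α=210°
  direction (-0.8660, -0.5000); cell (1,3); t to first gridline: x 0.3349, y 0.8800 (then +1.1547 / +2.0000)
    (0,3) via x @ 0.3349  # hit
  → r_2 = 0.3349
beam 3: φ=180°, α=300°
  direction (0.5000, -0.8660); cell (1,3); t to first gridline: x 1.4200, y 0.5081 (then +2.0000 / +1.1547)
    (1,2) via y @ 0.5081
    (2,2) via x @ 1.4200
    (2,1) via y @ 1.6628
    (2,0) via y @ 2.8175  # hit
  → r_3 = 2.8175
beam 4: φ=270°, α=30°
  direction (0.8660, 0.5000); cell (1,3); t to first gridline: x 0.8198, y 1.1200 (then +1.1547 / +2.0000)
    (2,3) via x @ 0.8198
    (2,4) via y @ 1.1200
    (3,4) via x @ 1.9745
    (3,5) via y @ 3.1200  # hit
  → r_4 = 3.1200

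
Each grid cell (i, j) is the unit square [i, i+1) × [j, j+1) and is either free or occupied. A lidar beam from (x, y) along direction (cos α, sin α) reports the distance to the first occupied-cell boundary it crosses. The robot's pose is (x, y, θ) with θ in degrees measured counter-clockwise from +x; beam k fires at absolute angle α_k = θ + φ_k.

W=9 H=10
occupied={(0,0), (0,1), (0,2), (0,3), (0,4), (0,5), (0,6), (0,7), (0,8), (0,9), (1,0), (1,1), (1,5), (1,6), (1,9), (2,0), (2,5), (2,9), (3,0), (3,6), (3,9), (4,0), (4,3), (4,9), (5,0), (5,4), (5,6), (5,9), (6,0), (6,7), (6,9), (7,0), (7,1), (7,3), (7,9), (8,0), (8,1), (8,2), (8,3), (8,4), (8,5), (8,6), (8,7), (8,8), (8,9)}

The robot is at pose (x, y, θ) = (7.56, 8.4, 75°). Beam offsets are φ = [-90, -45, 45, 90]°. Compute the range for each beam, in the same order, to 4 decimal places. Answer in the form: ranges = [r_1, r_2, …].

ranges = [0.4555, 0.5081, 0.6928, 2.3182]

beam 1: φ=-90°, α=345°
  direction (0.9659, -0.2588); cell (7,8); t to first gridline: x 0.4555, y 1.5455 (then +1.0353 / +3.8637)
    (8,8) via x @ 0.4555  # hit
  → r_1 = 0.4555
beam 2: φ=-45°, α=30°
  direction (0.8660, 0.5000); cell (7,8); t to first gridline: x 0.5081, y 1.2000 (then +1.1547 / +2.0000)
    (8,8) via x @ 0.5081  # hit
  → r_2 = 0.5081
beam 3: φ=45°, α=120°
  direction (-0.5000, 0.8660); cell (7,8); t to first gridline: x 1.1200, y 0.6928 (then +2.0000 / +1.1547)
    (7,9) via y @ 0.6928  # hit
  → r_3 = 0.6928
beam 4: φ=90°, α=165°
  direction (-0.9659, 0.2588); cell (7,8); t to first gridline: x 0.5798, y 2.3182 (then +1.0353 / +3.8637)
    (6,8) via x @ 0.5798
    (5,8) via x @ 1.6150
    (5,9) via y @ 2.3182  # hit
  → r_4 = 2.3182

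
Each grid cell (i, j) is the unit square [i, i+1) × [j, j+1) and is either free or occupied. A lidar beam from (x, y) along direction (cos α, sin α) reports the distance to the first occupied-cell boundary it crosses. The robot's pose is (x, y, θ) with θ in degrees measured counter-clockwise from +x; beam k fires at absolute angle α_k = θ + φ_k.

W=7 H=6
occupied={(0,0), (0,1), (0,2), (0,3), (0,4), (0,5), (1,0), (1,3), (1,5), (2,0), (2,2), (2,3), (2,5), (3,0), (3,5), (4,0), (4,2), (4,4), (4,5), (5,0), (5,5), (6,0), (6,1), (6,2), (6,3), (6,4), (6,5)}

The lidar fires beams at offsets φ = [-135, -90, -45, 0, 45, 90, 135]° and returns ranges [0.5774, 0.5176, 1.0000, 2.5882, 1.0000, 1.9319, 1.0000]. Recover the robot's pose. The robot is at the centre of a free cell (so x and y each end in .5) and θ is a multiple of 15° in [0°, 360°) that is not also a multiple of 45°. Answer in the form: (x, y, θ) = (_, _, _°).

Candidates: 15 free-cell centres × 16 headings = 240 poses. Raycast each; keep the one whose scan matches to 4 dp.
  (2.5, 1.5, 165°): beam 1 = 1.7321 ≠ 0.5774 ✗
  (5.5, 3.5, 285°): beam 1 = 1.0000 ≠ 0.5774 ✗
  (1.5, 2.5, 210°): beam 1 = 0.5176 ≠ 0.5774 ✗
  …
  (3.5, 1.5, 15°): r_1=0.5774, r_2=0.5176, r_3=1.0000, r_4=2.5882, r_5=1.0000, r_6=1.9319, r_7=1.0000 — all match ✓
Unique over the lattice → pose = (3.5, 1.5, 15°).

(x, y, θ) = (3.5, 1.5, 15°)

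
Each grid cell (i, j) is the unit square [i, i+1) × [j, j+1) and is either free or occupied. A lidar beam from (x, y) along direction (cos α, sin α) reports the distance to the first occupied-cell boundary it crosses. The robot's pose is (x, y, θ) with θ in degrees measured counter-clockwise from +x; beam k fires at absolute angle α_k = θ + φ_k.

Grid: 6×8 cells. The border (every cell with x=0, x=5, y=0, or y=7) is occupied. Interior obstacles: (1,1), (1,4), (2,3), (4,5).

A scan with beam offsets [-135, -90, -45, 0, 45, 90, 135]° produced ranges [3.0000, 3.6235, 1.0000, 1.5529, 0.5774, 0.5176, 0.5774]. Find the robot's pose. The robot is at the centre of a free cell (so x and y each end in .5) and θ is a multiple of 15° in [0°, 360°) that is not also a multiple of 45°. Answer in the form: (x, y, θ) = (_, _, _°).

(x, y, θ) = (1.5, 2.5, 105°)

The pose lattice has 20·16 = 320 candidates. Test each by forward raycasting.
  (2.5, 1.5, 120°): beam 1 = 1.9319 ≠ 3.0000 ✗
  (3.5, 4.5, 150°): beam 1 = 1.5529 ≠ 3.0000 ✗
  (3.5, 1.5, 300°): beam 1 = 1.5529 ≠ 3.0000 ✗
  …
  (1.5, 2.5, 105°): r_1=3.0000, r_2=3.6235, r_3=1.0000, r_4=1.5529, r_5=0.5774, r_6=0.5176, r_7=0.5774 — all match ✓
Unique over the lattice → pose = (1.5, 2.5, 105°).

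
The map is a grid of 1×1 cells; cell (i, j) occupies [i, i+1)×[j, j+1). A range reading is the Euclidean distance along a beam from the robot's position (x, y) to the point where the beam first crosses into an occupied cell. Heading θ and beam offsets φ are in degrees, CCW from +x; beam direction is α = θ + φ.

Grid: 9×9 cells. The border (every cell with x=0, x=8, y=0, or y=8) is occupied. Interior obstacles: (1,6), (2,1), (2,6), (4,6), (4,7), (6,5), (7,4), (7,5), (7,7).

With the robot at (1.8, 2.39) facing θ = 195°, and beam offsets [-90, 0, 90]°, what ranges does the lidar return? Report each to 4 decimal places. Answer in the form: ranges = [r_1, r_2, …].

beam 1: φ=-90°, α=105°
  cosα=-0.2588 sinα=0.9659 | (1,2) | tMaxX 3.0910 tMaxY 0.6315 | tΔX 3.8637 tΔY 1.0353
    t=0.6315 [y] (1,3)
    t=1.6668 [y] (1,4)
    t=2.7021 [y] (1,5)
    t=3.0910 [x] (0,5) — stop
  → r_1 = 3.0910
beam 2: φ=0°, α=195°
  cosα=-0.9659 sinα=-0.2588 | (1,2) | tMaxX 0.8282 tMaxY 1.5068 | tΔX 1.0353 tΔY 3.8637
    t=0.8282 [x] (0,2) — stop
  → r_2 = 0.8282
beam 3: φ=90°, α=285°
  cosα=0.2588 sinα=-0.9659 | (1,2) | tMaxX 0.7727 tMaxY 0.4038 | tΔX 3.8637 tΔY 1.0353
    t=0.4038 [y] (1,1)
    t=0.7727 [x] (2,1) — stop
  → r_3 = 0.7727

ranges = [3.0910, 0.8282, 0.7727]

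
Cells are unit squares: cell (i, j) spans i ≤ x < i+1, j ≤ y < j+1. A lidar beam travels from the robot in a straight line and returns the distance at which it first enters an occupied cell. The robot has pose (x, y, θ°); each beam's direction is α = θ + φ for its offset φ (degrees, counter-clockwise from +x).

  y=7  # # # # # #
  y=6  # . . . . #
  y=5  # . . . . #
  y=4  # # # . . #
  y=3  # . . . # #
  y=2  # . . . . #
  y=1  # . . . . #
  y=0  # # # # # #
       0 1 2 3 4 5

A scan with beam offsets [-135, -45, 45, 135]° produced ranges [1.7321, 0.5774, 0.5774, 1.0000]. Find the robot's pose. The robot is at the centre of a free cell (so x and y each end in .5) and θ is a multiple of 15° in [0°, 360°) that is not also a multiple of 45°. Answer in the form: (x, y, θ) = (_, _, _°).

Enumerate (i+0.5, j+0.5, θ) over the 21 free cells and 16 admissible headings. For each, cast all 4 beams and compare to the given ranges.
  (2.5, 3.5, 120°): beam 1 = 1.5529 ≠ 1.7321 ✗
  (1.5, 5.5, 210°): beam 1 = 1.5529 ≠ 1.7321 ✗
  (2.5, 3.5, 60°): beam 1 = 2.5882 ≠ 1.7321 ✗
  (3.5, 6.5, 195°): beam 1 = 0.5774 ≠ 1.7321 ✗
  …
  (1.5, 5.5, 195°): r_1=1.7321, r_2=0.5774, r_3=0.5774, r_4=1.0000 — all match ✓
Unique over the lattice → pose = (1.5, 5.5, 195°).

(x, y, θ) = (1.5, 5.5, 195°)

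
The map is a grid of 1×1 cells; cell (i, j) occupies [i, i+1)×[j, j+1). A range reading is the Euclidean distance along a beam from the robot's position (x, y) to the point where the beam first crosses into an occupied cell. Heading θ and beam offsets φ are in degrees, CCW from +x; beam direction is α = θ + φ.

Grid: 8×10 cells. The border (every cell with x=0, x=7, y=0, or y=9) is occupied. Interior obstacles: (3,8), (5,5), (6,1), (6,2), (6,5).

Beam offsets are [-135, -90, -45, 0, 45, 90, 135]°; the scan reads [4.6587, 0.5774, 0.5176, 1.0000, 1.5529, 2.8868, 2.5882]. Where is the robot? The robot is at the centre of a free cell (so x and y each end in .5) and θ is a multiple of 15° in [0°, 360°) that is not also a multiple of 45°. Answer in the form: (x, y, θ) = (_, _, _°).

Candidates: 43 free-cell centres × 16 headings = 688 poses. Raycast each; keep the one whose scan matches to 4 dp.
  (3.5, 4.5, 330°): beam 1 = 2.5882 ≠ 4.6587 ✗
  (1.5, 8.5, 120°): beam 1 = 1.5529 ≠ 4.6587 ✗
  (1.5, 3.5, 30°): beam 1 = 1.9319 ≠ 4.6587 ✗
  …
  (5.5, 6.5, 330°): r_1=4.6587, r_2=0.5774, r_3=0.5176, r_4=1.0000, r_5=1.5529, r_6=2.8868, r_7=2.5882 — all match ✓
No second candidate reproduces the full scan.

(x, y, θ) = (5.5, 6.5, 330°)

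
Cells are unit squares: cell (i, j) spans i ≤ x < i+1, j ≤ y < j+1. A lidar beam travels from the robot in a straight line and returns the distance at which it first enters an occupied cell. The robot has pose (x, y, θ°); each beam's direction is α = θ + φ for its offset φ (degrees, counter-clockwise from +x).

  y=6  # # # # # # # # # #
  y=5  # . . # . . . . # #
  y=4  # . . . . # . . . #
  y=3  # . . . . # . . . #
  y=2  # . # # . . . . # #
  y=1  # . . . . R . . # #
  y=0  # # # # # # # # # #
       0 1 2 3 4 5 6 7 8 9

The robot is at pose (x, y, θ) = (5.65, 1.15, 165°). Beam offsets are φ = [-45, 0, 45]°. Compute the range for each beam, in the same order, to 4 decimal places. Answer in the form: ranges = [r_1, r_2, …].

ranges = [4.4456, 3.2841, 0.3000]

beam 1: φ=-45°, α=120°
  direction (-0.5000, 0.8660); cell (5,1); t to first gridline: x 1.3000, y 0.9815 (then +2.0000 / +1.1547)
    (5,2) via y @ 0.9815
    (4,2) via x @ 1.3000
    (4,3) via y @ 2.1362
    (4,4) via y @ 3.2909
    (3,4) via x @ 3.3000
    (3,5) via y @ 4.4456  # hit
  → r_1 = 4.4456
beam 2: φ=0°, α=165°
  direction (-0.9659, 0.2588); cell (5,1); t to first gridline: x 0.6729, y 3.2841 (then +1.0353 / +3.8637)
    (4,1) via x @ 0.6729
    (3,1) via x @ 1.7082
    (2,1) via x @ 2.7435
    (2,2) via y @ 3.2841  # hit
  → r_2 = 3.2841
beam 3: φ=45°, α=210°
  direction (-0.8660, -0.5000); cell (5,1); t to first gridline: x 0.7506, y 0.3000 (then +1.1547 / +2.0000)
    (5,0) via y @ 0.3000  # hit
  → r_3 = 0.3000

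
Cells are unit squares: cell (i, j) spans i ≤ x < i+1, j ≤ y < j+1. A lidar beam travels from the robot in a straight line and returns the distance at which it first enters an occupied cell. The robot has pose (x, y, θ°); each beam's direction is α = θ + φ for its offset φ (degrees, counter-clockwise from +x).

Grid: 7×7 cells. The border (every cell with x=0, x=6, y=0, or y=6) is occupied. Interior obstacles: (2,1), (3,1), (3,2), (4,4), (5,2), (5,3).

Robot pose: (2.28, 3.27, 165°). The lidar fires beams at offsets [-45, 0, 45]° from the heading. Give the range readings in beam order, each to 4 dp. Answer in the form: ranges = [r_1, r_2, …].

ranges = [2.5600, 1.3252, 1.4780]

beam 1: φ=-45°, α=120°
  cosα=-0.5000 sinα=0.8660 | (2,3) | tMaxX 0.5600 tMaxY 0.8429 | tΔX 2.0000 tΔY 1.1547
    t=0.5600 [x] (1,3)
    t=0.8429 [y] (1,4)
    t=1.9976 [y] (1,5)
    t=2.5600 [x] (0,5) — stop
  → r_1 = 2.5600
beam 2: φ=0°, α=165°
  cosα=-0.9659 sinα=0.2588 | (2,3) | tMaxX 0.2899 tMaxY 2.8205 | tΔX 1.0353 tΔY 3.8637
    t=0.2899 [x] (1,3)
    t=1.3252 [x] (0,3) — stop
  → r_2 = 1.3252
beam 3: φ=45°, α=210°
  cosα=-0.8660 sinα=-0.5000 | (2,3) | tMaxX 0.3233 tMaxY 0.5400 | tΔX 1.1547 tΔY 2.0000
    t=0.3233 [x] (1,3)
    t=0.5400 [y] (1,2)
    t=1.4780 [x] (0,2) — stop
  → r_3 = 1.4780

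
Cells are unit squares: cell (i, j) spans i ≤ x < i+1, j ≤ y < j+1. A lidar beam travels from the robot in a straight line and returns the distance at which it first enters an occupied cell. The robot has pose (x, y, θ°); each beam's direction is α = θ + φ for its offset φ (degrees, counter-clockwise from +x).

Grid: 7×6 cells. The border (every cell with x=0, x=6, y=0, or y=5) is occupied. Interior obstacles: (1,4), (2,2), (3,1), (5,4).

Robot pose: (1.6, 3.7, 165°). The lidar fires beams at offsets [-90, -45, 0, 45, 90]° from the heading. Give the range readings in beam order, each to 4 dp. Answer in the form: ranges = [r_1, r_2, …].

beam 1: φ=-90°, α=75°
  cosα=0.2588 sinα=0.9659 | (1,3) | tMaxX 1.5455 tMaxY 0.3106 | tΔX 3.8637 tΔY 1.0353
    t=0.3106 [y] (1,4) — stop
  → r_1 = 0.3106
beam 2: φ=-45°, α=120°
  cosα=-0.5000 sinα=0.8660 | (1,3) | tMaxX 1.2000 tMaxY 0.3464 | tΔX 2.0000 tΔY 1.1547
    t=0.3464 [y] (1,4) — stop
  → r_2 = 0.3464
beam 3: φ=0°, α=165°
  cosα=-0.9659 sinα=0.2588 | (1,3) | tMaxX 0.6212 tMaxY 1.1591 | tΔX 1.0353 tΔY 3.8637
    t=0.6212 [x] (0,3) — stop
  → r_3 = 0.6212
beam 4: φ=45°, α=210°
  cosα=-0.8660 sinα=-0.5000 | (1,3) | tMaxX 0.6928 tMaxY 1.4000 | tΔX 1.1547 tΔY 2.0000
    t=0.6928 [x] (0,3) — stop
  → r_4 = 0.6928
beam 5: φ=90°, α=255°
  cosα=-0.2588 sinα=-0.9659 | (1,3) | tMaxX 2.3182 tMaxY 0.7247 | tΔX 3.8637 tΔY 1.0353
    t=0.7247 [y] (1,2)
    t=1.7600 [y] (1,1)
    t=2.3182 [x] (0,1) — stop
  → r_5 = 2.3182

ranges = [0.3106, 0.3464, 0.6212, 0.6928, 2.3182]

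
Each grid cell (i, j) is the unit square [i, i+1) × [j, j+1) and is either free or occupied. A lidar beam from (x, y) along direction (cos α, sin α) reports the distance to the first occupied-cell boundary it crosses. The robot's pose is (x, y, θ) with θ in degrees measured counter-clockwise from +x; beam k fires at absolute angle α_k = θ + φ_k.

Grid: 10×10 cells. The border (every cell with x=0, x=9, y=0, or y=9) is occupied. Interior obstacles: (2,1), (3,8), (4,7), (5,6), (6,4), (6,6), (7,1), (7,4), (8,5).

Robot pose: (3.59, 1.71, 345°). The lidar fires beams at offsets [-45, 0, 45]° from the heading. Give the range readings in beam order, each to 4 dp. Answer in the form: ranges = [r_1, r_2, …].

beam 1: φ=-45°, α=300°
  dir = (cos 300°, sin 300°) = (0.5000, -0.8660); from cell (3,1)
  next x-line at t=0.8200, next y-line at t=0.8198; Δt_x=2.0000, Δt_y=1.1547
    y: enter (3,0) at t=0.8198 ← occupied
  → r_1 = 0.8198
beam 2: φ=0°, α=345°
  dir = (cos 345°, sin 345°) = (0.9659, -0.2588); from cell (3,1)
  next x-line at t=0.4245, next y-line at t=2.7432; Δt_x=1.0353, Δt_y=3.8637
    x: enter (4,1) at t=0.4245
    x: enter (5,1) at t=1.4597
    x: enter (6,1) at t=2.4950
    y: enter (6,0) at t=2.7432 ← occupied
  → r_2 = 2.7432
beam 3: φ=45°, α=30°
  dir = (cos 30°, sin 30°) = (0.8660, 0.5000); from cell (3,1)
  next x-line at t=0.4734, next y-line at t=0.5800; Δt_x=1.1547, Δt_y=2.0000
    x: enter (4,1) at t=0.4734
    y: enter (4,2) at t=0.5800
    x: enter (5,2) at t=1.6281
    y: enter (5,3) at t=2.5800
    x: enter (6,3) at t=2.7828
    x: enter (7,3) at t=3.9375
    y: enter (7,4) at t=4.5800 ← occupied
  → r_3 = 4.5800

ranges = [0.8198, 2.7432, 4.5800]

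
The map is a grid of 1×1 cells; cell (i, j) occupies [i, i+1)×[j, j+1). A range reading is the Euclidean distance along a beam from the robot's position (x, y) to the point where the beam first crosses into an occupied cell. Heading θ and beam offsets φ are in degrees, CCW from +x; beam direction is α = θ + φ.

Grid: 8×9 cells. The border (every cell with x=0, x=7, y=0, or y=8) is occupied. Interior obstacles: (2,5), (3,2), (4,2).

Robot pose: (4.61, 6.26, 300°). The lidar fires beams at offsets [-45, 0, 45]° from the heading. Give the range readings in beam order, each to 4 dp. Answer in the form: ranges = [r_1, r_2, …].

beam 1: φ=-45°, α=255°
  cosα=-0.2588 sinα=-0.9659 | (4,6) | tMaxX 2.3569 tMaxY 0.2692 | tΔX 3.8637 tΔY 1.0353
    t=0.2692 [y] (4,5)
    t=1.3044 [y] (4,4)
    t=2.3397 [y] (4,3)
    t=2.3569 [x] (3,3)
    t=3.3750 [y] (3,2) — stop
  → r_1 = 3.3750
beam 2: φ=0°, α=300°
  cosα=0.5000 sinα=-0.8660 | (4,6) | tMaxX 0.7800 tMaxY 0.3002 | tΔX 2.0000 tΔY 1.1547
    t=0.3002 [y] (4,5)
    t=0.7800 [x] (5,5)
    t=1.4549 [y] (5,4)
    t=2.6096 [y] (5,3)
    t=2.7800 [x] (6,3)
    t=3.7643 [y] (6,2)
    t=4.7800 [x] (7,2) — stop
  → r_2 = 4.7800
beam 3: φ=45°, α=345°
  cosα=0.9659 sinα=-0.2588 | (4,6) | tMaxX 0.4038 tMaxY 1.0046 | tΔX 1.0353 tΔY 3.8637
    t=0.4038 [x] (5,6)
    t=1.0046 [y] (5,5)
    t=1.4390 [x] (6,5)
    t=2.4743 [x] (7,5) — stop
  → r_3 = 2.4743

ranges = [3.3750, 4.7800, 2.4743]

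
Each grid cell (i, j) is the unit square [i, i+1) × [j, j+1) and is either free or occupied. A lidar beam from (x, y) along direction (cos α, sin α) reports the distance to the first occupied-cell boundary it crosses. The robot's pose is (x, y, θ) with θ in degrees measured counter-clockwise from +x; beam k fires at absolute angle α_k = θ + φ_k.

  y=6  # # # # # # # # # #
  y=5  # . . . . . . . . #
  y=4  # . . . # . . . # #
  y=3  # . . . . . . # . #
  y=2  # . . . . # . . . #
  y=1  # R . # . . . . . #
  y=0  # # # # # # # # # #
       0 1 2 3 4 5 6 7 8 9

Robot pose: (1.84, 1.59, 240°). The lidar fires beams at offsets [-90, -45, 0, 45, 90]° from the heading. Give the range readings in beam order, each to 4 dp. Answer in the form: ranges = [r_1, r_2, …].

ranges = [0.9699, 0.8696, 0.6813, 0.6108, 1.1800]

beam 1: φ=-90°, α=150°
  dir = (cos 150°, sin 150°) = (-0.8660, 0.5000); from cell (1,1)
  next x-line at t=0.9699, next y-line at t=0.8200; Δt_x=1.1547, Δt_y=2.0000
    y: enter (1,2) at t=0.8200
    x: enter (0,2) at t=0.9699 ← occupied
  → r_1 = 0.9699
beam 2: φ=-45°, α=195°
  dir = (cos 195°, sin 195°) = (-0.9659, -0.2588); from cell (1,1)
  next x-line at t=0.8696, next y-line at t=2.2796; Δt_x=1.0353, Δt_y=3.8637
    x: enter (0,1) at t=0.8696 ← occupied
  → r_2 = 0.8696
beam 3: φ=0°, α=240°
  dir = (cos 240°, sin 240°) = (-0.5000, -0.8660); from cell (1,1)
  next x-line at t=1.6800, next y-line at t=0.6813; Δt_x=2.0000, Δt_y=1.1547
    y: enter (1,0) at t=0.6813 ← occupied
  → r_3 = 0.6813
beam 4: φ=45°, α=285°
  dir = (cos 285°, sin 285°) = (0.2588, -0.9659); from cell (1,1)
  next x-line at t=0.6182, next y-line at t=0.6108; Δt_x=3.8637, Δt_y=1.0353
    y: enter (1,0) at t=0.6108 ← occupied
  → r_4 = 0.6108
beam 5: φ=90°, α=330°
  dir = (cos 330°, sin 330°) = (0.8660, -0.5000); from cell (1,1)
  next x-line at t=0.1848, next y-line at t=1.1800; Δt_x=1.1547, Δt_y=2.0000
    x: enter (2,1) at t=0.1848
    y: enter (2,0) at t=1.1800 ← occupied
  → r_5 = 1.1800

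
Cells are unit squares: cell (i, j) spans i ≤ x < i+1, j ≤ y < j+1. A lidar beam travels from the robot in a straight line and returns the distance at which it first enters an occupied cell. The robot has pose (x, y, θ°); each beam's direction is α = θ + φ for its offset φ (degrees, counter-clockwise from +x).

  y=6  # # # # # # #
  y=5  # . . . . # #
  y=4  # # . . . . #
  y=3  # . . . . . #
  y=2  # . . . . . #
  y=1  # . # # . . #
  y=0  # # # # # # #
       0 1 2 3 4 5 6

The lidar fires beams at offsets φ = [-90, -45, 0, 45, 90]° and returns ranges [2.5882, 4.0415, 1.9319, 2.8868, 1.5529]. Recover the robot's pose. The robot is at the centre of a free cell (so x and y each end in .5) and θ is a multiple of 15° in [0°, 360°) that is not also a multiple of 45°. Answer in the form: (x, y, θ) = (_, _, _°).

(x, y, θ) = (4.5, 3.5, 255°)

Candidates: 21 free-cell centres × 16 headings = 336 poses. Raycast each; keep the one whose scan matches to 4 dp.
  (3.5, 2.5, 105°): beam 2 = 3.0000 ≠ 4.0415 ✗
  (2.5, 2.5, 345°): beam 1 = 0.5176 ≠ 2.5882 ✗
  (3.5, 4.5, 240°): beam 1 = 2.8868 ≠ 2.5882 ✗
  …
  (4.5, 3.5, 255°): r_1=2.5882, r_2=4.0415, r_3=1.9319, r_4=2.8868, r_5=1.5529 — all match ✓
No second candidate reproduces the full scan.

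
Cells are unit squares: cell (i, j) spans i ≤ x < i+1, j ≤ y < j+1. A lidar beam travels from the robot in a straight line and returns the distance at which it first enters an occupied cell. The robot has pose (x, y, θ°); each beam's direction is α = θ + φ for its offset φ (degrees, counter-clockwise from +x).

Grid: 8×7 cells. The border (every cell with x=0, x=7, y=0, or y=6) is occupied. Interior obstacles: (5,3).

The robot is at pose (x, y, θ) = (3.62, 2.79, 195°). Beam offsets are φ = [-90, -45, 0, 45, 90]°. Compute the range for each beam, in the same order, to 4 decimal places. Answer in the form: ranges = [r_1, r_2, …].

beam 1: φ=-90°, α=105°
  cosα=-0.2588 sinα=0.9659 | (3,2) | tMaxX 2.3955 tMaxY 0.2174 | tΔX 3.8637 tΔY 1.0353
    t=0.2174 [y] (3,3)
    t=1.2527 [y] (3,4)
    t=2.2880 [y] (3,5)
    t=2.3955 [x] (2,5)
    t=3.3232 [y] (2,6) — stop
  → r_1 = 3.3232
beam 2: φ=-45°, α=150°
  cosα=-0.8660 sinα=0.5000 | (3,2) | tMaxX 0.7159 tMaxY 0.4200 | tΔX 1.1547 tΔY 2.0000
    t=0.4200 [y] (3,3)
    t=0.7159 [x] (2,3)
    t=1.8706 [x] (1,3)
    t=2.4200 [y] (1,4)
    t=3.0253 [x] (0,4) — stop
  → r_2 = 3.0253
beam 3: φ=0°, α=195°
  cosα=-0.9659 sinα=-0.2588 | (3,2) | tMaxX 0.6419 tMaxY 3.0523 | tΔX 1.0353 tΔY 3.8637
    t=0.6419 [x] (2,2)
    t=1.6771 [x] (1,2)
    t=2.7124 [x] (0,2) — stop
  → r_3 = 2.7124
beam 4: φ=45°, α=240°
  cosα=-0.5000 sinα=-0.8660 | (3,2) | tMaxX 1.2400 tMaxY 0.9122 | tΔX 2.0000 tΔY 1.1547
    t=0.9122 [y] (3,1)
    t=1.2400 [x] (2,1)
    t=2.0669 [y] (2,0) — stop
  → r_4 = 2.0669
beam 5: φ=90°, α=285°
  cosα=0.2588 sinα=-0.9659 | (3,2) | tMaxX 1.4682 tMaxY 0.8179 | tΔX 3.8637 tΔY 1.0353
    t=0.8179 [y] (3,1)
    t=1.4682 [x] (4,1)
    t=1.8531 [y] (4,0) — stop
  → r_5 = 1.8531

ranges = [3.3232, 3.0253, 2.7124, 2.0669, 1.8531]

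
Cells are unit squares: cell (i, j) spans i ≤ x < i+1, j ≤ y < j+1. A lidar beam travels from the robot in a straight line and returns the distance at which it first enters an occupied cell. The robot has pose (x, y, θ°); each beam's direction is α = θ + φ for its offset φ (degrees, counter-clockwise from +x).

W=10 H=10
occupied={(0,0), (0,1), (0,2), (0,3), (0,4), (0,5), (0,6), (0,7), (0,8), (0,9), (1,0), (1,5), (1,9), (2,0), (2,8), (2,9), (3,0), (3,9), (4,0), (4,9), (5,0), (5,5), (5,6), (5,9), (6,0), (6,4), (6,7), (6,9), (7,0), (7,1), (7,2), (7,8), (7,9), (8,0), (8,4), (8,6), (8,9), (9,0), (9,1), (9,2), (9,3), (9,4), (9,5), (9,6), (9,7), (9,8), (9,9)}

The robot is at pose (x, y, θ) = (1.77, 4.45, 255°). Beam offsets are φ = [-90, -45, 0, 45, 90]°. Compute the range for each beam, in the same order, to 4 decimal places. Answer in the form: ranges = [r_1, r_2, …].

ranges = [0.7972, 0.8891, 2.9751, 3.9837, 5.6024]

beam 1: φ=-90°, α=165°
  d=(-0.9659,0.2588)  start (1,4)  tX=0.7972 tY=2.1250  stride 1/|dx|=1.0353 1/|dy|=3.8637
    cross x-line → (0,4), t=0.7972 (wall)
  → r_1 = 0.7972
beam 2: φ=-45°, α=210°
  d=(-0.8660,-0.5000)  start (1,4)  tX=0.8891 tY=0.9000  stride 1/|dx|=1.1547 1/|dy|=2.0000
    cross x-line → (0,4), t=0.8891 (wall)
  → r_2 = 0.8891
beam 3: φ=0°, α=255°
  d=(-0.2588,-0.9659)  start (1,4)  tX=2.9751 tY=0.4659  stride 1/|dx|=3.8637 1/|dy|=1.0353
    cross y-line → (1,3), t=0.4659
    cross y-line → (1,2), t=1.5012
    cross y-line → (1,1), t=2.5364
    cross x-line → (0,1), t=2.9751 (wall)
  → r_3 = 2.9751
beam 4: φ=45°, α=300°
  d=(0.5000,-0.8660)  start (1,4)  tX=0.4600 tY=0.5196  stride 1/|dx|=2.0000 1/|dy|=1.1547
    cross x-line → (2,4), t=0.4600
    cross y-line → (2,3), t=0.5196
    cross y-line → (2,2), t=1.6743
    cross x-line → (3,2), t=2.4600
    cross y-line → (3,1), t=2.8290
    cross y-line → (3,0), t=3.9837 (wall)
  → r_4 = 3.9837
beam 5: φ=90°, α=345°
  d=(0.9659,-0.2588)  start (1,4)  tX=0.2381 tY=1.7387  stride 1/|dx|=1.0353 1/|dy|=3.8637
    cross x-line → (2,4), t=0.2381
    cross x-line → (3,4), t=1.2734
    cross y-line → (3,3), t=1.7387
    cross x-line → (4,3), t=2.3087
    cross x-line → (5,3), t=3.3439
    cross x-line → (6,3), t=4.3792
    cross x-line → (7,3), t=5.4145
    cross y-line → (7,2), t=5.6024 (wall)
  → r_5 = 5.6024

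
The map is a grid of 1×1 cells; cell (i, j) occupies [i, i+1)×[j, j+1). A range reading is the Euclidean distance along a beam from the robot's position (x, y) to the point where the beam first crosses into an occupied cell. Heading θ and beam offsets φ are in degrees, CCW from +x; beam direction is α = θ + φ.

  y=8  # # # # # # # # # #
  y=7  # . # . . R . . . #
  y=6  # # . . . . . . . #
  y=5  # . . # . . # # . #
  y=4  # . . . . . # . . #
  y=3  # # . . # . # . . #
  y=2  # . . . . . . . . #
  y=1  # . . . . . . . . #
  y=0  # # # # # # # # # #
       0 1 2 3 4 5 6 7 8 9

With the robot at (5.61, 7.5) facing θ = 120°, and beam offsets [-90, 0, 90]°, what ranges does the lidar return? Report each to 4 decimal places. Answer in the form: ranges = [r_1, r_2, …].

ranges = [1.0000, 0.5774, 3.0000]

beam 1: φ=-90°, α=30°
  d=(0.8660,0.5000)  start (5,7)  tX=0.4503 tY=1.0000  stride 1/|dx|=1.1547 1/|dy|=2.0000
    cross x-line → (6,7), t=0.4503
    cross y-line → (6,8), t=1.0000 (wall)
  → r_1 = 1.0000
beam 2: φ=0°, α=120°
  d=(-0.5000,0.8660)  start (5,7)  tX=1.2200 tY=0.5774  stride 1/|dx|=2.0000 1/|dy|=1.1547
    cross y-line → (5,8), t=0.5774 (wall)
  → r_2 = 0.5774
beam 3: φ=90°, α=210°
  d=(-0.8660,-0.5000)  start (5,7)  tX=0.7044 tY=1.0000  stride 1/|dx|=1.1547 1/|dy|=2.0000
    cross x-line → (4,7), t=0.7044
    cross y-line → (4,6), t=1.0000
    cross x-line → (3,6), t=1.8591
    cross y-line → (3,5), t=3.0000 (wall)
  → r_3 = 3.0000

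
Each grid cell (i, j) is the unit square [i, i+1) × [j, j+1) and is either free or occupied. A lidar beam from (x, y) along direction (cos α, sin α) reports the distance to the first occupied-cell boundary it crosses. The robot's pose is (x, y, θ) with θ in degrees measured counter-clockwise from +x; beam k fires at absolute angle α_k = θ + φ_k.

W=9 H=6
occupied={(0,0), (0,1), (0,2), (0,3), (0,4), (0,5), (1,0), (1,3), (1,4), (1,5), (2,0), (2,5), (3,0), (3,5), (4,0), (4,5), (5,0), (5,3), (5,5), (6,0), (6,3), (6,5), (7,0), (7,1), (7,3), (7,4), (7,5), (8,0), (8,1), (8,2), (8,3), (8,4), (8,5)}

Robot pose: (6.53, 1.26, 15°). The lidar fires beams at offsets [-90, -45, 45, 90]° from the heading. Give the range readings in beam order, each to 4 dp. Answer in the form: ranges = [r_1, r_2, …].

ranges = [0.2692, 0.5200, 2.0092, 1.8014]

beam 1: φ=-90°, α=285°
  dir = (cos 285°, sin 285°) = (0.2588, -0.9659); from cell (6,1)
  next x-line at t=1.8159, next y-line at t=0.2692; Δt_x=3.8637, Δt_y=1.0353
    y: enter (6,0) at t=0.2692 ← occupied
  → r_1 = 0.2692
beam 2: φ=-45°, α=330°
  dir = (cos 330°, sin 330°) = (0.8660, -0.5000); from cell (6,1)
  next x-line at t=0.5427, next y-line at t=0.5200; Δt_x=1.1547, Δt_y=2.0000
    y: enter (6,0) at t=0.5200 ← occupied
  → r_2 = 0.5200
beam 3: φ=45°, α=60°
  dir = (cos 60°, sin 60°) = (0.5000, 0.8660); from cell (6,1)
  next x-line at t=0.9400, next y-line at t=0.8545; Δt_x=2.0000, Δt_y=1.1547
    y: enter (6,2) at t=0.8545
    x: enter (7,2) at t=0.9400
    y: enter (7,3) at t=2.0092 ← occupied
  → r_3 = 2.0092
beam 4: φ=90°, α=105°
  dir = (cos 105°, sin 105°) = (-0.2588, 0.9659); from cell (6,1)
  next x-line at t=2.0478, next y-line at t=0.7661; Δt_x=3.8637, Δt_y=1.0353
    y: enter (6,2) at t=0.7661
    y: enter (6,3) at t=1.8014 ← occupied
  → r_4 = 1.8014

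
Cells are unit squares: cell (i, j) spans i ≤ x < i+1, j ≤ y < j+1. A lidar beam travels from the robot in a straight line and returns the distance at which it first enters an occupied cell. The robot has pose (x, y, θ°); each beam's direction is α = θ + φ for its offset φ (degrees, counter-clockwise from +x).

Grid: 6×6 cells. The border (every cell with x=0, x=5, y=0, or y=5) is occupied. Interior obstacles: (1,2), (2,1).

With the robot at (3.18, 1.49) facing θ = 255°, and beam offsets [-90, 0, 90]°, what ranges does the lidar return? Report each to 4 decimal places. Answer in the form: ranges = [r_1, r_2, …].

ranges = [0.1863, 0.5073, 1.8842]

beam 1: φ=-90°, α=165°
  dir = (cos 165°, sin 165°) = (-0.9659, 0.2588); from cell (3,1)
  next x-line at t=0.1863, next y-line at t=1.9705; Δt_x=1.0353, Δt_y=3.8637
    x: enter (2,1) at t=0.1863 ← occupied
  → r_1 = 0.1863
beam 2: φ=0°, α=255°
  dir = (cos 255°, sin 255°) = (-0.2588, -0.9659); from cell (3,1)
  next x-line at t=0.6955, next y-line at t=0.5073; Δt_x=3.8637, Δt_y=1.0353
    y: enter (3,0) at t=0.5073 ← occupied
  → r_2 = 0.5073
beam 3: φ=90°, α=345°
  dir = (cos 345°, sin 345°) = (0.9659, -0.2588); from cell (3,1)
  next x-line at t=0.8489, next y-line at t=1.8932; Δt_x=1.0353, Δt_y=3.8637
    x: enter (4,1) at t=0.8489
    x: enter (5,1) at t=1.8842 ← occupied
  → r_3 = 1.8842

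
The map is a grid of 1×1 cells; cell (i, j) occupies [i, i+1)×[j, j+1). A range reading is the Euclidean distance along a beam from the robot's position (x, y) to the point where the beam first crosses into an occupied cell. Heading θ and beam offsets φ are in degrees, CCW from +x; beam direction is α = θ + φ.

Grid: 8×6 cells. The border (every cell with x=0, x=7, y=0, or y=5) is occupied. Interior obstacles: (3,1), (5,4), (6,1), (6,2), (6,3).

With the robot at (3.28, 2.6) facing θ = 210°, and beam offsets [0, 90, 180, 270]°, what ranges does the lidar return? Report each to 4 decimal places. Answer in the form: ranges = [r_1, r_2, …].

ranges = [2.6327, 0.6928, 2.8000, 2.7713]

beam 1: φ=0°, α=210°
  dir = (cos 210°, sin 210°) = (-0.8660, -0.5000); from cell (3,2)
  next x-line at t=0.3233, next y-line at t=1.2000; Δt_x=1.1547, Δt_y=2.0000
    x: enter (2,2) at t=0.3233
    y: enter (2,1) at t=1.2000
    x: enter (1,1) at t=1.4780
    x: enter (0,1) at t=2.6327 ← occupied
  → r_1 = 2.6327
beam 2: φ=90°, α=300°
  dir = (cos 300°, sin 300°) = (0.5000, -0.8660); from cell (3,2)
  next x-line at t=1.4400, next y-line at t=0.6928; Δt_x=2.0000, Δt_y=1.1547
    y: enter (3,1) at t=0.6928 ← occupied
  → r_2 = 0.6928
beam 3: φ=180°, α=30°
  dir = (cos 30°, sin 30°) = (0.8660, 0.5000); from cell (3,2)
  next x-line at t=0.8314, next y-line at t=0.8000; Δt_x=1.1547, Δt_y=2.0000
    y: enter (3,3) at t=0.8000
    x: enter (4,3) at t=0.8314
    x: enter (5,3) at t=1.9861
    y: enter (5,4) at t=2.8000 ← occupied
  → r_3 = 2.8000
beam 4: φ=270°, α=120°
  dir = (cos 120°, sin 120°) = (-0.5000, 0.8660); from cell (3,2)
  next x-line at t=0.5600, next y-line at t=0.4619; Δt_x=2.0000, Δt_y=1.1547
    y: enter (3,3) at t=0.4619
    x: enter (2,3) at t=0.5600
    y: enter (2,4) at t=1.6166
    x: enter (1,4) at t=2.5600
    y: enter (1,5) at t=2.7713 ← occupied
  → r_4 = 2.7713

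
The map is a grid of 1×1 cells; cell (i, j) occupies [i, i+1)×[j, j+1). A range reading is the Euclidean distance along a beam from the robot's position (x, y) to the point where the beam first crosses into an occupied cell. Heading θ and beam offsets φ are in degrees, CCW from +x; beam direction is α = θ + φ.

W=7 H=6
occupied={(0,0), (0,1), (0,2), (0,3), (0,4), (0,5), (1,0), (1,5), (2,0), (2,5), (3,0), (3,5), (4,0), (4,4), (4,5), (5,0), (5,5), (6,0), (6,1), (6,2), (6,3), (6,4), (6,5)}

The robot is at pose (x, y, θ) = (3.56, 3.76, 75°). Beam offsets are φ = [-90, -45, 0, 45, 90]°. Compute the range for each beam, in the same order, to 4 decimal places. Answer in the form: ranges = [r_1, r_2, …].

ranges = [2.5261, 0.5081, 1.2837, 1.4318, 2.6503]

beam 1: φ=-90°, α=345°
  cosα=0.9659 sinα=-0.2588 | (3,3) | tMaxX 0.4555 tMaxY 2.9364 | tΔX 1.0353 tΔY 3.8637
    t=0.4555 [x] (4,3)
    t=1.4908 [x] (5,3)
    t=2.5261 [x] (6,3) — stop
  → r_1 = 2.5261
beam 2: φ=-45°, α=30°
  cosα=0.8660 sinα=0.5000 | (3,3) | tMaxX 0.5081 tMaxY 0.4800 | tΔX 1.1547 tΔY 2.0000
    t=0.4800 [y] (3,4)
    t=0.5081 [x] (4,4) — stop
  → r_2 = 0.5081
beam 3: φ=0°, α=75°
  cosα=0.2588 sinα=0.9659 | (3,3) | tMaxX 1.7000 tMaxY 0.2485 | tΔX 3.8637 tΔY 1.0353
    t=0.2485 [y] (3,4)
    t=1.2837 [y] (3,5) — stop
  → r_3 = 1.2837
beam 4: φ=45°, α=120°
  cosα=-0.5000 sinα=0.8660 | (3,3) | tMaxX 1.1200 tMaxY 0.2771 | tΔX 2.0000 tΔY 1.1547
    t=0.2771 [y] (3,4)
    t=1.1200 [x] (2,4)
    t=1.4318 [y] (2,5) — stop
  → r_4 = 1.4318
beam 5: φ=90°, α=165°
  cosα=-0.9659 sinα=0.2588 | (3,3) | tMaxX 0.5798 tMaxY 0.9273 | tΔX 1.0353 tΔY 3.8637
    t=0.5798 [x] (2,3)
    t=0.9273 [y] (2,4)
    t=1.6150 [x] (1,4)
    t=2.6503 [x] (0,4) — stop
  → r_5 = 2.6503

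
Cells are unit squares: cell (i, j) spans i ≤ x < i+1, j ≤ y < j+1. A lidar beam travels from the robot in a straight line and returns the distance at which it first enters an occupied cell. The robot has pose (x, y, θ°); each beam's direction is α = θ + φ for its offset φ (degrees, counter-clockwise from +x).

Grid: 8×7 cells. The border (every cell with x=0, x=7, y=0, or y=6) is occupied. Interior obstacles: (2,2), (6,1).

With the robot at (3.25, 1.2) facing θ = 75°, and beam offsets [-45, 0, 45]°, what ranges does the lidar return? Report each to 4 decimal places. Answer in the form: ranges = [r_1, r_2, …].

beam 1: φ=-45°, α=30°
  direction (0.8660, 0.5000); cell (3,1); t to first gridline: x 0.8660, y 1.6000 (then +1.1547 / +2.0000)
    (4,1) via x @ 0.8660
    (4,2) via y @ 1.6000
    (5,2) via x @ 2.0207
    (6,2) via x @ 3.1754
    (6,3) via y @ 3.6000
    (7,3) via x @ 4.3301  # hit
  → r_1 = 4.3301
beam 2: φ=0°, α=75°
  direction (0.2588, 0.9659); cell (3,1); t to first gridline: x 2.8978, y 0.8282 (then +3.8637 / +1.0353)
    (3,2) via y @ 0.8282
    (3,3) via y @ 1.8635
    (4,3) via x @ 2.8978
    (4,4) via y @ 2.8988
    (4,5) via y @ 3.9340
    (4,6) via y @ 4.9693  # hit
  → r_2 = 4.9693
beam 3: φ=45°, α=120°
  direction (-0.5000, 0.8660); cell (3,1); t to first gridline: x 0.5000, y 0.9238 (then +2.0000 / +1.1547)
    (2,1) via x @ 0.5000
    (2,2) via y @ 0.9238  # hit
  → r_3 = 0.9238

ranges = [4.3301, 4.9693, 0.9238]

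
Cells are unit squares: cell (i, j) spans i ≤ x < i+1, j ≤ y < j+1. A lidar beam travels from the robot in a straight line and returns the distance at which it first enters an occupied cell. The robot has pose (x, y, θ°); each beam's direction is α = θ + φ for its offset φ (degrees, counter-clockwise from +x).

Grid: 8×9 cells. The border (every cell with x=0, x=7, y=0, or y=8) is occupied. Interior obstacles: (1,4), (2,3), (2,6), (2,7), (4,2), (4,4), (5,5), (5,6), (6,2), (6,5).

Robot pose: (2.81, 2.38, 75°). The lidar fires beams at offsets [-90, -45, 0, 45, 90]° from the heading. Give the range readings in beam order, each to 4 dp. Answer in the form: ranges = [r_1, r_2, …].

beam 1: φ=-90°, α=345°
  direction (0.9659, -0.2588); cell (2,2); t to first gridline: x 0.1967, y 1.4682 (then +1.0353 / +3.8637)
    (3,2) via x @ 0.1967
    (4,2) via x @ 1.2320  # hit
  → r_1 = 1.2320
beam 2: φ=-45°, α=30°
  direction (0.8660, 0.5000); cell (2,2); t to first gridline: x 0.2194, y 1.2400 (then +1.1547 / +2.0000)
    (3,2) via x @ 0.2194
    (3,3) via y @ 1.2400
    (4,3) via x @ 1.3741
    (5,3) via x @ 2.5288
    (5,4) via y @ 3.2400
    (6,4) via x @ 3.6835
    (7,4) via x @ 4.8382  # hit
  → r_2 = 4.8382
beam 3: φ=0°, α=75°
  direction (0.2588, 0.9659); cell (2,2); t to first gridline: x 0.7341, y 0.6419 (then +3.8637 / +1.0353)
    (2,3) via y @ 0.6419  # hit
  → r_3 = 0.6419
beam 4: φ=45°, α=120°
  direction (-0.5000, 0.8660); cell (2,2); t to first gridline: x 1.6200, y 0.7159 (then +2.0000 / +1.1547)
    (2,3) via y @ 0.7159  # hit
  → r_4 = 0.7159
beam 5: φ=90°, α=165°
  direction (-0.9659, 0.2588); cell (2,2); t to first gridline: x 0.8386, y 2.3955 (then +1.0353 / +3.8637)
    (1,2) via x @ 0.8386
    (0,2) via x @ 1.8738  # hit
  → r_5 = 1.8738

ranges = [1.2320, 4.8382, 0.6419, 0.7159, 1.8738]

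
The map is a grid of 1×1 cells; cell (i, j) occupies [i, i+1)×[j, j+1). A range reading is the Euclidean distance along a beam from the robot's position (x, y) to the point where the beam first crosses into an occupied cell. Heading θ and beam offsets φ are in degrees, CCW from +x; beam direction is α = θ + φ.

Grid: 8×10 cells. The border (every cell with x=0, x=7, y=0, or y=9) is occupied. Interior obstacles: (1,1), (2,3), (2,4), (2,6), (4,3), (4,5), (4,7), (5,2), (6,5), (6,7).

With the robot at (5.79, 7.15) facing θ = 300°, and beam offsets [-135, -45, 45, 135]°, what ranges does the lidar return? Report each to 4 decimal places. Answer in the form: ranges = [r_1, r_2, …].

beam 1: φ=-135°, α=165°
  d=(-0.9659,0.2588)  start (5,7)  tX=0.8179 tY=3.2841  stride 1/|dx|=1.0353 1/|dy|=3.8637
    cross x-line → (4,7), t=0.8179 (wall)
  → r_1 = 0.8179
beam 2: φ=-45°, α=255°
  d=(-0.2588,-0.9659)  start (5,7)  tX=3.0523 tY=0.1553  stride 1/|dx|=3.8637 1/|dy|=1.0353
    cross y-line → (5,6), t=0.1553
    cross y-line → (5,5), t=1.1906
    cross y-line → (5,4), t=2.2258
    cross x-line → (4,4), t=3.0523
    cross y-line → (4,3), t=3.2611 (wall)
  → r_2 = 3.2611
beam 3: φ=45°, α=345°
  d=(0.9659,-0.2588)  start (5,7)  tX=0.2174 tY=0.5796  stride 1/|dx|=1.0353 1/|dy|=3.8637
    cross x-line → (6,7), t=0.2174 (wall)
  → r_3 = 0.2174
beam 4: φ=135°, α=75°
  d=(0.2588,0.9659)  start (5,7)  tX=0.8114 tY=0.8800  stride 1/|dx|=3.8637 1/|dy|=1.0353
    cross x-line → (6,7), t=0.8114 (wall)
  → r_4 = 0.8114

ranges = [0.8179, 3.2611, 0.2174, 0.8114]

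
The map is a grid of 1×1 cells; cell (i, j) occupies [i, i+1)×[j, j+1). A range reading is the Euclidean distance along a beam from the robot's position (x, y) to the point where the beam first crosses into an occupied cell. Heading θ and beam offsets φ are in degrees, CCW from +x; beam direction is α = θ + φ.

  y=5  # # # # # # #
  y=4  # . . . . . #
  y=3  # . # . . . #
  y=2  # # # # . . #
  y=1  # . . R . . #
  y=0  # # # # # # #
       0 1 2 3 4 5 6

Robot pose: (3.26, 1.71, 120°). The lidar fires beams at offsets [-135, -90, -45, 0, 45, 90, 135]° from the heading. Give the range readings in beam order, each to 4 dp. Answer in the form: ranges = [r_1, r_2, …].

beam 1: φ=-135°, α=345°
  d=(0.9659,-0.2588)  start (3,1)  tX=0.7661 tY=2.7432  stride 1/|dx|=1.0353 1/|dy|=3.8637
    cross x-line → (4,1), t=0.7661
    cross x-line → (5,1), t=1.8014
    cross y-line → (5,0), t=2.7432 (wall)
  → r_1 = 2.7432
beam 2: φ=-90°, α=30°
  d=(0.8660,0.5000)  start (3,1)  tX=0.8545 tY=0.5800  stride 1/|dx|=1.1547 1/|dy|=2.0000
    cross y-line → (3,2), t=0.5800 (wall)
  → r_2 = 0.5800
beam 3: φ=-45°, α=75°
  d=(0.2588,0.9659)  start (3,1)  tX=2.8591 tY=0.3002  stride 1/|dx|=3.8637 1/|dy|=1.0353
    cross y-line → (3,2), t=0.3002 (wall)
  → r_3 = 0.3002
beam 4: φ=0°, α=120°
  d=(-0.5000,0.8660)  start (3,1)  tX=0.5200 tY=0.3349  stride 1/|dx|=2.0000 1/|dy|=1.1547
    cross y-line → (3,2), t=0.3349 (wall)
  → r_4 = 0.3349
beam 5: φ=45°, α=165°
  d=(-0.9659,0.2588)  start (3,1)  tX=0.2692 tY=1.1205  stride 1/|dx|=1.0353 1/|dy|=3.8637
    cross x-line → (2,1), t=0.2692
    cross y-line → (2,2), t=1.1205 (wall)
  → r_5 = 1.1205
beam 6: φ=90°, α=210°
  d=(-0.8660,-0.5000)  start (3,1)  tX=0.3002 tY=1.4200  stride 1/|dx|=1.1547 1/|dy|=2.0000
    cross x-line → (2,1), t=0.3002
    cross y-line → (2,0), t=1.4200 (wall)
  → r_6 = 1.4200
beam 7: φ=135°, α=255°
  d=(-0.2588,-0.9659)  start (3,1)  tX=1.0046 tY=0.7350  stride 1/|dx|=3.8637 1/|dy|=1.0353
    cross y-line → (3,0), t=0.7350 (wall)
  → r_7 = 0.7350

ranges = [2.7432, 0.5800, 0.3002, 0.3349, 1.1205, 1.4200, 0.7350]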